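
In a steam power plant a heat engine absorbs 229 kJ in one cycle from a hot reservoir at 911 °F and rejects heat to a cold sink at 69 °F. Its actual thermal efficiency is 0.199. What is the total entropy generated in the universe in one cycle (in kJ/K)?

T_H = 911 °F → (911 − 32) × 5/9 = 488.33 °C = 761.48 K.
T_C = 69 °F → (69 − 32) × 5/9 = 20.56 °C = 293.71 K.
W = η·Q_H = 0.199 × 229 = 45.57 kJ, so Q_C = Q_H − W = 183.4 kJ.
The hot reservoir loses entropy Q_H/T_H = 229/761.48 = 0.3007 kJ/K; the cold reservoir gains Q_C/T_C = 183.4/293.71 = 0.6245 kJ/K.
ΔS_univ = −Q_H/T_H + Q_C/T_C = 0.324 kJ/K (> 0, since η = 0.199 < η_Carnot = 0.614).

ΔS_univ ≈ 0.324 kJ/K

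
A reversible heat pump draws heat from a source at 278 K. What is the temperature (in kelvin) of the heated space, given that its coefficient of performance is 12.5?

T_H ≈ 302.2 K

COP_HP = T_H/(T_H − T_C) ⇒ T_H = T_C·COP_HP/(COP_HP − 1) = 278.00 × 12.5/(12.5 − 1) = 302.2 K.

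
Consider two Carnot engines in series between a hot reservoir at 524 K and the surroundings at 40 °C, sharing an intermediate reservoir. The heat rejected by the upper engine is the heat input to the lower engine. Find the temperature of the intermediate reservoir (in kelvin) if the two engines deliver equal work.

T_C = 40 °C → 40 + 273.15 = 313.15 K.
For reversible stages Q_m = Q_H·(T_m/T_H). Setting W₁ = Q_H(1 − T_m/T_H) equal to W₂ = Q_m(1 − T_C/T_m) = Q_H·(T_m − T_C)/T_H gives T_H − T_m = T_m − T_C, so T_m = (T_H + T_C)/2 = (524.00 + 313.15)/2 = 419 K.

T_m ≈ 419 K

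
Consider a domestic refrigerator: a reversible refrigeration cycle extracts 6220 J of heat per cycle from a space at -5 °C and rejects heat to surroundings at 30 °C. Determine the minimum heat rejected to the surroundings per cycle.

Q_H ≈ 7030 J

T_H = 30 °C → 30 + 273.15 = 303.15 K.
T_C = -5 °C → -5 + 273.15 = 268.15 K.
For a reversible cycle Q_H/Q_C = T_H/T_C, so Q_H = Q_C·T_H/T_C = 6220 × 303.15/268.15 = 7030 J.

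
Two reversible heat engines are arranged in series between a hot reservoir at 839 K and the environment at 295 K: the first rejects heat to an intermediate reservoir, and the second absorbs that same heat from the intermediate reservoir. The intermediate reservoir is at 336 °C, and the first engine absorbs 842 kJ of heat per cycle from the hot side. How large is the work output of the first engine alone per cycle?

T_m = 336 °C → 336 + 273.15 = 609.15 K.
First-stage efficiency η₁ = 1 − T_m/T_H = 1 − 609.15/839.00 = 0.2740.
W₁ = η₁·Q_H = 0.2740 × 842 = 231 kJ.

W₁ ≈ 231 kJ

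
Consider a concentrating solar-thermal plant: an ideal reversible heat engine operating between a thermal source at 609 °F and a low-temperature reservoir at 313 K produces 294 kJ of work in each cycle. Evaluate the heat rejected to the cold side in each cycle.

Q_C ≈ 327.8 kJ

T_H = 609 °F → (609 − 32) × 5/9 = 320.56 °C = 593.71 K.
Carnot efficiency: η = 1 − T_C/T_H = 1 − 313.00/593.71 = 0.4728.
Since Q_C/Q_H = T_C/T_H and Q_H = W/η, Q_C = W·T_C/(T_H − T_C) = 294 × 313.00/280.71 = 327.8 kJ.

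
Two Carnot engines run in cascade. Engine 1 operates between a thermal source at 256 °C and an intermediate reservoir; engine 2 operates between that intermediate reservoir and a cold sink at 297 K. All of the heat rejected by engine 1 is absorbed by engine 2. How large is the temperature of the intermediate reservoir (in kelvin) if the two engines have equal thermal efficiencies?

T_H = 256 °C → 256 + 273.15 = 529.15 K.
Equal efficiencies require 1 − T_m/T_H = 1 − T_C/T_m, i.e. T_m/T_H = T_C/T_m, so T_m = √(T_H·T_C) = √(529.15 × 297.00) = 396 K.

T_m ≈ 396 K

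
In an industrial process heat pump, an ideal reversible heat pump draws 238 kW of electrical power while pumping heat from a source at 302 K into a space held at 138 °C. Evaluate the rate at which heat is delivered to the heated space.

Q̇_H ≈ 897 kW

T_H = 138 °C → 138 + 273.15 = 411.15 K.
COP_HP = T_H/(T_H − T_C) = 411.15/109.15 = 3.7668.
Q_H = COP_HP · W = 3.7668 × 238 = 897 kW.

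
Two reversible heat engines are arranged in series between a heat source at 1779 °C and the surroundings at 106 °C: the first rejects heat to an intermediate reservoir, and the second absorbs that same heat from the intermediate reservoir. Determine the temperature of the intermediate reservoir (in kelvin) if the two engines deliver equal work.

T_H = 1779 °C → 1779 + 273.15 = 2052.15 K.
T_C = 106 °C → 106 + 273.15 = 379.15 K.
For reversible stages Q_m = Q_H·(T_m/T_H). Setting W₁ = Q_H(1 − T_m/T_H) equal to W₂ = Q_m(1 − T_C/T_m) = Q_H·(T_m − T_C)/T_H gives T_H − T_m = T_m − T_C, so T_m = (T_H + T_C)/2 = (2052.15 + 379.15)/2 = 1216 K.

T_m ≈ 1216 K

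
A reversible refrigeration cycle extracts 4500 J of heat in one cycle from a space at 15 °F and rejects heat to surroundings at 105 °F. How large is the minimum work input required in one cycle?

T_H = 105 °F → (105 − 32) × 5/9 = 40.56 °C = 313.71 K.
T_C = 15 °F → (15 − 32) × 5/9 = -9.44 °C = 263.71 K.
For a reversible refrigerator, COP_R = T_C/(T_H − T_C) = 263.71/50.00 = 5.2741.
W = Q_C/COP_R = 4500/5.2741 = 853 J.

W_in ≈ 853 J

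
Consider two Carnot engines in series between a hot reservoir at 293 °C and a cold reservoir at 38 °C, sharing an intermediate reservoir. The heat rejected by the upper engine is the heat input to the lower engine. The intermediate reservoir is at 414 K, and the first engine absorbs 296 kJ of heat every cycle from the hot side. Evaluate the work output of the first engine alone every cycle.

W₁ ≈ 79.5 kJ

T_H = 293 °C → 293 + 273.15 = 566.15 K.
T_C = 38 °C → 38 + 273.15 = 311.15 K.
First-stage efficiency η₁ = 1 − T_m/T_H = 1 − 414.00/566.15 = 0.2687.
W₁ = η₁·Q_H = 0.2687 × 296 = 79.5 kJ.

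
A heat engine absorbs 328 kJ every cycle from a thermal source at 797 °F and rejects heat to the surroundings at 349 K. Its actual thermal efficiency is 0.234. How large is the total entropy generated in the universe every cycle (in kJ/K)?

ΔS_univ ≈ 0.250 kJ/K

T_H = 797 °F → (797 − 32) × 5/9 = 425.00 °C = 698.15 K.
W = η·Q_H = 0.234 × 328 = 76.75 kJ, so Q_C = Q_H − W = 251.2 kJ.
Entropy balance on the reservoirs: −Q_H/T_H = -0.4698 kJ/K, +Q_C/T_C = 0.7199 kJ/K.
ΔS_univ = −Q_H/T_H + Q_C/T_C = 0.250 kJ/K (> 0, since η = 0.234 < η_Carnot = 0.500).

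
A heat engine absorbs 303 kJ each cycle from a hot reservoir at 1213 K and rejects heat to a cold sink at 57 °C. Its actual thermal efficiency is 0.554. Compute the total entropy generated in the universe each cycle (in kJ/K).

ΔS_univ ≈ 0.1595 kJ/K

T_C = 57 °C → 57 + 273.15 = 330.15 K.
W = η·Q_H = 0.554 × 303 = 167.9 kJ, so Q_C = Q_H − W = 135.1 kJ.
The hot reservoir loses entropy Q_H/T_H = 303/1213.00 = 0.2498 kJ/K; the cold reservoir gains Q_C/T_C = 135.1/330.15 = 0.4093 kJ/K.
ΔS_univ = −Q_H/T_H + Q_C/T_C = 0.1595 kJ/K (> 0, since η = 0.554 < η_Carnot = 0.728).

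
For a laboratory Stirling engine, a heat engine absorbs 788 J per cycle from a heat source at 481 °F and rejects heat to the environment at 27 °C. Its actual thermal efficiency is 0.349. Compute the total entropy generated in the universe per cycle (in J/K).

ΔS_univ ≈ 0.201 J/K

T_H = 481 °F → (481 − 32) × 5/9 = 249.44 °C = 522.59 K.
T_C = 27 °C → 27 + 273.15 = 300.15 K.
W = η·Q_H = 0.349 × 788 = 275.0 J, so Q_C = Q_H − W = 513.0 J.
The hot reservoir loses entropy Q_H/T_H = 788/522.59 = 1.508 J/K; the cold reservoir gains Q_C/T_C = 513.0/300.15 = 1.709 J/K.
ΔS_univ = −Q_H/T_H + Q_C/T_C = 0.201 J/K (> 0, since η = 0.349 < η_Carnot = 0.426).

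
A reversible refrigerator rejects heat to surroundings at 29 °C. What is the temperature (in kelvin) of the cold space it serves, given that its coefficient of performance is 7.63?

T_C ≈ 267 K

T_H = 29 °C → 29 + 273.15 = 302.15 K.
COP_R = T_C/(T_H − T_C) ⇒ T_C = T_H·COP_R/(1 + COP_R) = 302.15 × 7.63/(1 + 7.63) = 267 K.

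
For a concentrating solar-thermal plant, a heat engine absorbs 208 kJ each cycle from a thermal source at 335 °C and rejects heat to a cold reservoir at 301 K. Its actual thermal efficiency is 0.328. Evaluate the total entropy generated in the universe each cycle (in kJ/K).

ΔS_univ ≈ 0.122 kJ/K

T_H = 335 °C → 335 + 273.15 = 608.15 K.
W = η·Q_H = 0.328 × 208 = 68.22 kJ, so Q_C = Q_H − W = 139.8 kJ.
Entropy balance on the reservoirs: −Q_H/T_H = -0.3420 kJ/K, +Q_C/T_C = 0.4644 kJ/K.
ΔS_univ = −Q_H/T_H + Q_C/T_C = 0.122 kJ/K (> 0, since η = 0.328 < η_Carnot = 0.505).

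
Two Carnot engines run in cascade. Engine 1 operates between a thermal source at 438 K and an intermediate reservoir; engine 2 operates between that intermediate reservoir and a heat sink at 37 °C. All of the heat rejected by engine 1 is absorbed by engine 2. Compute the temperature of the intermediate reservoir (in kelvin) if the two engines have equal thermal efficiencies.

T_m ≈ 369 K

T_C = 37 °C → 37 + 273.15 = 310.15 K.
Equal efficiencies require 1 − T_m/T_H = 1 − T_C/T_m, i.e. T_m/T_H = T_C/T_m, so T_m = √(T_H·T_C) = √(438.00 × 310.15) = 369 K.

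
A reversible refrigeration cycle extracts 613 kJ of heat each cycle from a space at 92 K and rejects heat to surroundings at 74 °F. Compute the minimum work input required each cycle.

T_H = 74 °F → (74 − 32) × 5/9 = 23.33 °C = 296.48 K.
The reversible coefficient of performance is COP_R = T_C/(T_H − T_C) = 92.00/204.48 = 0.4499.
W = Q_C/COP_R = 613/0.4499 = 1360 kJ.

W_in ≈ 1360 kJ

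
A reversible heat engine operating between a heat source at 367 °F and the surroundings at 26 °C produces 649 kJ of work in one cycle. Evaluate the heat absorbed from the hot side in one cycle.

Q_H ≈ 1860 kJ

T_H = 367 °F → (367 − 32) × 5/9 = 186.11 °C = 459.26 K.
T_C = 26 °C → 26 + 273.15 = 299.15 K.
Since the cycle is reversible, η = 1 − T_C/T_H = 1 − 299.15/459.26 = 0.3486.
Q_H = W/η = 649/0.3486 = 1860 kJ.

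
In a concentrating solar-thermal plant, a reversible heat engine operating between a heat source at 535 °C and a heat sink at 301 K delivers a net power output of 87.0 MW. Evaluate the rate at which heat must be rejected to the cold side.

Q̇_C ≈ 51.6 MW

T_H = 535 °C → 535 + 273.15 = 808.15 K.
Carnot efficiency: η = 1 − T_C/T_H = 1 − 301.00/808.15 = 0.6275.
Since Q_C/Q_H = T_C/T_H and Q_H = W/η, Q_C = W·T_C/(T_H − T_C) = 87.0 × 301.00/507.15 = 51.6 MW.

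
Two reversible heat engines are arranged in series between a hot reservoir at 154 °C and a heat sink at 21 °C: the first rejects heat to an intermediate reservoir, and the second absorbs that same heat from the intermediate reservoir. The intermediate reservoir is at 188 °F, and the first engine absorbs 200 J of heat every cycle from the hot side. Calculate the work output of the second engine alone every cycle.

T_H = 154 °C → 154 + 273.15 = 427.15 K.
T_C = 21 °C → 21 + 273.15 = 294.15 K.
T_m = 188 °F → (188 − 32) × 5/9 = 86.67 °C = 359.82 K.
Heat entering the second stage: Q_m = Q_H·(T_m/T_H) = 200 × 359.82/427.15 = 168.5 J.
Second-stage efficiency η₂ = 1 − T_C/T_m = 1 − 294.15/359.82 = 0.1825, so W₂ = η₂·Q_m = 30.75 J.

W₂ ≈ 30.75 J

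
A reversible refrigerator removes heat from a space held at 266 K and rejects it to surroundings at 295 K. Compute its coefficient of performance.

COP_R ≈ 9.17

COP_R = T_C/(T_H − T_C) = 266.00/(295.00 − 266.00) = 9.17.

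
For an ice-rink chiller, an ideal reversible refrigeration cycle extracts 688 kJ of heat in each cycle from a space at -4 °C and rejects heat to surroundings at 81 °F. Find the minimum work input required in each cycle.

W_in ≈ 79.81 kJ

T_H = 81 °F → (81 − 32) × 5/9 = 27.22 °C = 300.37 K.
T_C = -4 °C → -4 + 273.15 = 269.15 K.
For a reversible refrigerator, COP_R = T_C/(T_H − T_C) = 269.15/31.22 = 8.6205.
W = Q_C/COP_R = 688/8.6205 = 79.81 kJ.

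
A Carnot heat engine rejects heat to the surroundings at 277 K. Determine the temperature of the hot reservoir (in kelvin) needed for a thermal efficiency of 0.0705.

T_H ≈ 298.0 K

From η = 1 − T_C/T_H, solving for T_H gives T_H = T_C/(1 − η) = 277.00/(1 − 0.0705) = 298.0 K.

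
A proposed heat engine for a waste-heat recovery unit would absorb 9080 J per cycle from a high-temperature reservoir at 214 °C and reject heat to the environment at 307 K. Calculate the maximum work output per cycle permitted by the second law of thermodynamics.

W_max ≈ 3358 J

T_H = 214 °C → 214 + 273.15 = 487.15 K.
By the Carnot theorem, η_max = 1 − T_C/T_H = 1 − 307.00/487.15 = 0.3698.
W_max = η_max · Q_H = 0.3698 × 9080 = 3358 J.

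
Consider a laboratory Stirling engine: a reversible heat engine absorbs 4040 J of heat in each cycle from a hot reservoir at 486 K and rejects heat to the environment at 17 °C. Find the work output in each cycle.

W ≈ 1630 J

T_C = 17 °C → 17 + 273.15 = 290.15 K.
The Carnot efficiency is η = 1 − T_C/T_H = 1 − 290.15/486.00 = 0.4030.
W = η·Q_H = 0.4030 × 4040 = 1630 J.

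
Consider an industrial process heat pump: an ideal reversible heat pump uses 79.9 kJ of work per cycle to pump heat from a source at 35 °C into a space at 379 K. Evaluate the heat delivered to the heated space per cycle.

Q_H ≈ 427.4 kJ

T_C = 35 °C → 35 + 273.15 = 308.15 K.
The Carnot heat-pump COP is COP_HP = T_H/(T_H − T_C) = 379.00/70.85 = 5.3493.
Q_H = COP_HP · W = 5.3493 × 79.9 = 427.4 kJ.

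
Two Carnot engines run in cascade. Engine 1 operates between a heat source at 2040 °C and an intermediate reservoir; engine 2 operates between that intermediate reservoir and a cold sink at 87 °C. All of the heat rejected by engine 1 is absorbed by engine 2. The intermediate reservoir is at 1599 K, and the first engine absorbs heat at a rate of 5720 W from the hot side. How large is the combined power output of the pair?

Ẇ_total ≈ 4830 W

T_H = 2040 °C → 2040 + 273.15 = 2313.15 K.
T_C = 87 °C → 87 + 273.15 = 360.15 K.
Two reversible stages in series are equivalent to a single Carnot engine between T_H and T_C, so η_total = 1 − T_C/T_H = 1 − 360.15/2313.15 = 0.8443.
W_total = η_total · Q_H = 0.8443 × 5720 = 4830 W.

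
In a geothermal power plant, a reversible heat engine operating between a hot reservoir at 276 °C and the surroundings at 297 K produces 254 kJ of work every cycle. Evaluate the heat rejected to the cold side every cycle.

T_H = 276 °C → 276 + 273.15 = 549.15 K.
For a reversible engine, η = 1 − T_C/T_H = 1 − 297.00/549.15 = 0.4592.
Since Q_C/Q_H = T_C/T_H and Q_H = W/η, Q_C = W·T_C/(T_H − T_C) = 254 × 297.00/252.15 = 299.2 kJ.

Q_C ≈ 299.2 kJ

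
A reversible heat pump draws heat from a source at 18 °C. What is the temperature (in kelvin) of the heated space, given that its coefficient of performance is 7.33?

T_C = 18 °C → 18 + 273.15 = 291.15 K.
COP_HP = T_H/(T_H − T_C) ⇒ T_H = T_C·COP_HP/(COP_HP − 1) = 291.15 × 7.33/(7.33 − 1) = 337 K.

T_H ≈ 337 K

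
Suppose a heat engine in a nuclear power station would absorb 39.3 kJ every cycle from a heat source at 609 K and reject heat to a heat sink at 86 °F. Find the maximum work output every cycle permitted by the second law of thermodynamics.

T_C = 86 °F → (86 − 32) × 5/9 = 30.00 °C = 303.15 K.
By the Carnot theorem, η_max = 1 − T_C/T_H = 1 − 303.15/609.00 = 0.5022.
W_max = η_max · Q_H = 0.5022 × 39.3 = 19.7 kJ.

W_max ≈ 19.7 kJ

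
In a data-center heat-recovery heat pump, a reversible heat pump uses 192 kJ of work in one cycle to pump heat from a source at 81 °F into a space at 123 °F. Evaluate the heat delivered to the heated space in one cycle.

T_H = 123 °F → (123 − 32) × 5/9 = 50.56 °C = 323.71 K.
T_C = 81 °F → (81 − 32) × 5/9 = 27.22 °C = 300.37 K.
The Carnot heat-pump COP is COP_HP = T_H/(T_H − T_C) = 323.71/23.33 = 13.8731.
Q_H = COP_HP · W = 13.8731 × 192 = 2660 kJ.

Q_H ≈ 2660 kJ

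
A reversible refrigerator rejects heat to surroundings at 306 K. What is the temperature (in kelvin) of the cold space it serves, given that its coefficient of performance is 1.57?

T_C ≈ 187 K

COP_R = T_C/(T_H − T_C) ⇒ T_C = T_H·COP_R/(1 + COP_R) = 306.00 × 1.57/(1 + 1.57) = 187 K.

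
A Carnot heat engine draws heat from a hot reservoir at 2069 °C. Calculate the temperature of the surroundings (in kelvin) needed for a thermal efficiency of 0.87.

T_H = 2069 °C → 2069 + 273.15 = 2342.15 K.
From η = 1 − T_C/T_H, T_C = T_H·(1 − η) = 2342.15 × (1 − 0.87) = 304.5 K.

T_C ≈ 304.5 K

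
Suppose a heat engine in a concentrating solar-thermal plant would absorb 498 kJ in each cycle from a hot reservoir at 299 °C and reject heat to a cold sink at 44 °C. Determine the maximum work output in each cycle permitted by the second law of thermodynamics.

W_max ≈ 222.0 kJ

T_H = 299 °C → 299 + 273.15 = 572.15 K.
T_C = 44 °C → 44 + 273.15 = 317.15 K.
By the Carnot theorem, η_max = 1 − T_C/T_H = 1 − 317.15/572.15 = 0.4457.
W_max = η_max · Q_H = 0.4457 × 498 = 222.0 kJ.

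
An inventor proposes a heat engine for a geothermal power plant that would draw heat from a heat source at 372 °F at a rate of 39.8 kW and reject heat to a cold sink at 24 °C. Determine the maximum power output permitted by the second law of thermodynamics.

T_H = 372 °F → (372 − 32) × 5/9 = 188.89 °C = 462.04 K.
T_C = 24 °C → 24 + 273.15 = 297.15 K.
The second-law ceiling is the Carnot efficiency, η_max = 1 − T_C/T_H = 1 − 297.15/462.04 = 0.3569.
W_max = η_max · Q_H = 0.3569 × 39.8 = 14.2 kW.

Ẇ_max ≈ 14.2 kW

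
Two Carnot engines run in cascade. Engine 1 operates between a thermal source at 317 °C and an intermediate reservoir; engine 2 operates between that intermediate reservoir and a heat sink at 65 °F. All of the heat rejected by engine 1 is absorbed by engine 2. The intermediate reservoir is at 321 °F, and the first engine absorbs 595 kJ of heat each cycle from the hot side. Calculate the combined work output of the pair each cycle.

W_total ≈ 301 kJ

T_H = 317 °C → 317 + 273.15 = 590.15 K.
T_C = 65 °F → (65 − 32) × 5/9 = 18.33 °C = 291.48 K.
Two reversible stages in series are equivalent to a single Carnot engine between T_H and T_C, so η_total = 1 − T_C/T_H = 1 − 291.48/590.15 = 0.5061.
W_total = η_total · Q_H = 0.5061 × 595 = 301 kJ.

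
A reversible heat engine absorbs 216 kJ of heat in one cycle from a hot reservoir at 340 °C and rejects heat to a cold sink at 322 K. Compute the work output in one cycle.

T_H = 340 °C → 340 + 273.15 = 613.15 K.
η_rev = 1 − T_C/T_H = 1 − 322.00/613.15 = 0.4748.
W = η·Q_H = 0.4748 × 216 = 103 kJ.

W ≈ 103 kJ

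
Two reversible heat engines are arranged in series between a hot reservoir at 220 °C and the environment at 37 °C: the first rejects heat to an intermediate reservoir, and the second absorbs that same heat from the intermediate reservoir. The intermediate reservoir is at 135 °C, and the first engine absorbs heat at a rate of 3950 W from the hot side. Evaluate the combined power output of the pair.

Ẇ_total ≈ 1466 W

T_H = 220 °C → 220 + 273.15 = 493.15 K.
T_C = 37 °C → 37 + 273.15 = 310.15 K.
Two reversible stages in series are equivalent to a single Carnot engine between T_H and T_C, so η_total = 1 − T_C/T_H = 1 − 310.15/493.15 = 0.3711.
W_total = η_total · Q_H = 0.3711 × 3950 = 1466 W.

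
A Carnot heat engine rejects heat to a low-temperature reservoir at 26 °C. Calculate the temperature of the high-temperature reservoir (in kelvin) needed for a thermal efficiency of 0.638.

T_H ≈ 826.4 K

T_C = 26 °C → 26 + 273.15 = 299.15 K.
From η = 1 − T_C/T_H, solving for T_H gives T_H = T_C/(1 − η) = 299.15/(1 − 0.638) = 826.4 K.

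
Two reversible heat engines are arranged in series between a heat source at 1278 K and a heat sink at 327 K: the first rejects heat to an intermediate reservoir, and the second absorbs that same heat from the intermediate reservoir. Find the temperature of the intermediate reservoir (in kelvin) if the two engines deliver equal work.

T_m ≈ 802 K

For reversible stages Q_m = Q_H·(T_m/T_H). Setting W₁ = Q_H(1 − T_m/T_H) equal to W₂ = Q_m(1 − T_C/T_m) = Q_H·(T_m − T_C)/T_H gives T_H − T_m = T_m − T_C, so T_m = (T_H + T_C)/2 = (1278.00 + 327.00)/2 = 802 K.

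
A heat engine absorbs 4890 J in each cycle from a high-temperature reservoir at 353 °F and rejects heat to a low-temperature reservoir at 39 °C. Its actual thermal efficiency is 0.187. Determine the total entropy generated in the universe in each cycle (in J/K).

ΔS_univ ≈ 1.91 J/K

T_H = 353 °F → (353 − 32) × 5/9 = 178.33 °C = 451.48 K.
T_C = 39 °C → 39 + 273.15 = 312.15 K.
W = η·Q_H = 0.187 × 4890 = 914.4 J, so Q_C = Q_H − W = 3976 J.
Entropy balance on the reservoirs: −Q_H/T_H = -10.83 J/K, +Q_C/T_C = 12.74 J/K.
ΔS_univ = −Q_H/T_H + Q_C/T_C = 1.91 J/K (> 0, since η = 0.187 < η_Carnot = 0.309).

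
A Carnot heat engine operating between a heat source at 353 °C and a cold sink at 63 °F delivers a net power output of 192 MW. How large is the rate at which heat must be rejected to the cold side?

T_H = 353 °C → 353 + 273.15 = 626.15 K.
T_C = 63 °F → (63 − 32) × 5/9 = 17.22 °C = 290.37 K.
For a reversible engine, η = 1 − T_C/T_H = 1 − 290.37/626.15 = 0.5363.
Since Q_C/Q_H = T_C/T_H and Q_H = W/η, Q_C = W·T_C/(T_H − T_C) = 192 × 290.37/335.78 = 166 MW.

Q̇_C ≈ 166 MW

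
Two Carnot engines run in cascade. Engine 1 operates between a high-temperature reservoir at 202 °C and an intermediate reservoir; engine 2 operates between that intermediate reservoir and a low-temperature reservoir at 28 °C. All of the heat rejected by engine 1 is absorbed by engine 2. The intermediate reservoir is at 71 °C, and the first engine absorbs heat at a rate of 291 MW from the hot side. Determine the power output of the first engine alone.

T_H = 202 °C → 202 + 273.15 = 475.15 K.
T_C = 28 °C → 28 + 273.15 = 301.15 K.
T_m = 71 °C → 71 + 273.15 = 344.15 K.
First-stage efficiency η₁ = 1 − T_m/T_H = 1 − 344.15/475.15 = 0.2757.
W₁ = η₁·Q_H = 0.2757 × 291 = 80.23 MW.

Ẇ₁ ≈ 80.23 MW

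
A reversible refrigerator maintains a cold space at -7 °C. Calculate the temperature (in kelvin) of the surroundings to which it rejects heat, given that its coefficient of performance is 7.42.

T_C = -7 °C → -7 + 273.15 = 266.15 K.
COP_R = T_C/(T_H − T_C) ⇒ T_H = T_C·(1 + 1/COP_R) = 266.15 × (1 + 1/7.42) = 302 K.

T_H ≈ 302 K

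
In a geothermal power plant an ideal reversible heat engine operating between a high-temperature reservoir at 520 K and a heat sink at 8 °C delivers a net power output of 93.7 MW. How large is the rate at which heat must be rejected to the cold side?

T_C = 8 °C → 8 + 273.15 = 281.15 K.
Carnot efficiency: η = 1 − T_C/T_H = 1 − 281.15/520.00 = 0.4593.
Since Q_C/Q_H = T_C/T_H and Q_H = W/η, Q_C = W·T_C/(T_H − T_C) = 93.7 × 281.15/238.85 = 110.3 MW.

Q̇_C ≈ 110.3 MW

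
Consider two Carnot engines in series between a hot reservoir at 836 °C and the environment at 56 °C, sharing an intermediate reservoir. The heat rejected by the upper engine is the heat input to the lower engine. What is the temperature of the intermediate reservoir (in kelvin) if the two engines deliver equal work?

T_H = 836 °C → 836 + 273.15 = 1109.15 K.
T_C = 56 °C → 56 + 273.15 = 329.15 K.
For reversible stages Q_m = Q_H·(T_m/T_H). Setting W₁ = Q_H(1 − T_m/T_H) equal to W₂ = Q_m(1 − T_C/T_m) = Q_H·(T_m − T_C)/T_H gives T_H − T_m = T_m − T_C, so T_m = (T_H + T_C)/2 = (1109.15 + 329.15)/2 = 719 K.

T_m ≈ 719 K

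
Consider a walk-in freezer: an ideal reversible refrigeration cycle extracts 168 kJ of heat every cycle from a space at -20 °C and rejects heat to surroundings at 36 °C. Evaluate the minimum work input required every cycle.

W_in ≈ 37.2 kJ

T_H = 36 °C → 36 + 273.15 = 309.15 K.
T_C = -20 °C → -20 + 273.15 = 253.15 K.
Carnot COP: COP_R = T_C/(T_H − T_C) = 253.15/56.00 = 4.5205.
W = Q_C/COP_R = 168/4.5205 = 37.2 kJ.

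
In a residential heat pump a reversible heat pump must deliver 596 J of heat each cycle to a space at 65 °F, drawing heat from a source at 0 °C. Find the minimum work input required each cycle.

T_H = 65 °F → (65 − 32) × 5/9 = 18.33 °C = 291.48 K.
T_C = 0 °C → 0 + 273.15 = 273.15 K.
Reversible heating COP: COP_HP = T_H/(T_H − T_C) = 291.48/18.33 = 15.8991.
W = Q_H/COP_HP = 596/15.8991 = 37.49 J.

W_in ≈ 37.49 J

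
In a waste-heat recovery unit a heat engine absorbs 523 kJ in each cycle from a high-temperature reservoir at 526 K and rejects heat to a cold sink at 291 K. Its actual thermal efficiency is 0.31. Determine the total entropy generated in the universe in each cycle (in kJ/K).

ΔS_univ ≈ 0.246 kJ/K

W = η·Q_H = 0.31 × 523 = 162.1 kJ, so Q_C = Q_H − W = 360.9 kJ.
Entropy balance on the reservoirs: −Q_H/T_H = -0.9943 kJ/K, +Q_C/T_C = 1.240 kJ/K.
ΔS_univ = −Q_H/T_H + Q_C/T_C = 0.246 kJ/K (> 0, since η = 0.31 < η_Carnot = 0.447).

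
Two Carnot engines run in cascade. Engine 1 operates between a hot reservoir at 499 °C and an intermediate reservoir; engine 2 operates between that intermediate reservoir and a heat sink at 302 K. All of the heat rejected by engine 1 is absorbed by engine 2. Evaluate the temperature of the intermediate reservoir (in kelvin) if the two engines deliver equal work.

T_m ≈ 537.1 K

T_H = 499 °C → 499 + 273.15 = 772.15 K.
For reversible stages Q_m = Q_H·(T_m/T_H). Setting W₁ = Q_H(1 − T_m/T_H) equal to W₂ = Q_m(1 − T_C/T_m) = Q_H·(T_m − T_C)/T_H gives T_H − T_m = T_m − T_C, so T_m = (T_H + T_C)/2 = (772.15 + 302.00)/2 = 537.1 K.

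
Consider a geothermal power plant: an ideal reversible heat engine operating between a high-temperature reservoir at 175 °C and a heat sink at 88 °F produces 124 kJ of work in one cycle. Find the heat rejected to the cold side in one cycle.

Q_C ≈ 262 kJ

T_H = 175 °C → 175 + 273.15 = 448.15 K.
T_C = 88 °F → (88 − 32) × 5/9 = 31.11 °C = 304.26 K.
η_rev = 1 − T_C/T_H = 1 − 304.26/448.15 = 0.3211.
Since Q_C/Q_H = T_C/T_H and Q_H = W/η, Q_C = W·T_C/(T_H − T_C) = 124 × 304.26/143.89 = 262 kJ.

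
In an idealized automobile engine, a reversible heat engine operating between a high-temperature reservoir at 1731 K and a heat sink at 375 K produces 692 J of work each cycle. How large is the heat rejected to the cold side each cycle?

The Carnot efficiency is η = 1 − T_C/T_H = 1 − 375.00/1731.00 = 0.7834.
Since Q_C/Q_H = T_C/T_H and Q_H = W/η, Q_C = W·T_C/(T_H − T_C) = 692 × 375.00/1356.00 = 191.4 J.

Q_C ≈ 191.4 J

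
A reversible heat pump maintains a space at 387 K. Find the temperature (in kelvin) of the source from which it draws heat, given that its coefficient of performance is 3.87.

COP_HP = T_H/(T_H − T_C) ⇒ T_C = T_H·(COP_HP − 1)/COP_HP = 387.00 × (3.87 − 1)/3.87 = 287 K.

T_C ≈ 287 K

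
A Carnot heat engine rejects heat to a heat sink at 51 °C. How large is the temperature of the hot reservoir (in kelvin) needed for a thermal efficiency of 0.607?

T_C = 51 °C → 51 + 273.15 = 324.15 K.
From η = 1 − T_C/T_H, solving for T_H gives T_H = T_C/(1 − η) = 324.15/(1 − 0.607) = 824.8 K.

T_H ≈ 824.8 K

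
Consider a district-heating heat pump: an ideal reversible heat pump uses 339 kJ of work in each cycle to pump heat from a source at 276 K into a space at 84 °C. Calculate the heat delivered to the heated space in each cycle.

Q_H ≈ 1490 kJ

T_H = 84 °C → 84 + 273.15 = 357.15 K.
COP_HP = T_H/(T_H − T_C) = 357.15/81.15 = 4.4011.
Q_H = COP_HP · W = 4.4011 × 339 = 1490 kJ.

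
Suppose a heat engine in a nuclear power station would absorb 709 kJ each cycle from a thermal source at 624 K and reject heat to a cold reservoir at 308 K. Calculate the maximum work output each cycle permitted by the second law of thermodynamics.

The upper bound on efficiency is η_max = 1 − T_C/T_H = 1 − 308.00/624.00 = 0.5064.
W_max = η_max · Q_H = 0.5064 × 709 = 359 kJ.

W_max ≈ 359 kJ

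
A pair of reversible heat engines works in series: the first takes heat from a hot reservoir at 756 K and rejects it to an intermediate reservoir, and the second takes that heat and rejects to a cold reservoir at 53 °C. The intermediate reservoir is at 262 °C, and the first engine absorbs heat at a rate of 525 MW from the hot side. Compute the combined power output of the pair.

T_C = 53 °C → 53 + 273.15 = 326.15 K.
Two reversible stages in series are equivalent to a single Carnot engine between T_H and T_C, so η_total = 1 − T_C/T_H = 1 − 326.15/756.00 = 0.5686.
W_total = η_total · Q_H = 0.5686 × 525 = 299 MW.

Ẇ_total ≈ 299 MW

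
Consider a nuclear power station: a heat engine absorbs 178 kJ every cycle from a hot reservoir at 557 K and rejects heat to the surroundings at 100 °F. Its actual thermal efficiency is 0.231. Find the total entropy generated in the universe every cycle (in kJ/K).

ΔS_univ ≈ 0.1207 kJ/K

T_C = 100 °F → (100 − 32) × 5/9 = 37.78 °C = 310.93 K.
W = η·Q_H = 0.231 × 178 = 41.12 kJ, so Q_C = Q_H − W = 136.9 kJ.
Reservoir entropy changes: ΔS_H = −Q_H/T_H = −178/557.00 = -0.3196 kJ/K and ΔS_C = +Q_C/T_C = 136.9/310.93 = 0.4402 kJ/K.
ΔS_univ = −Q_H/T_H + Q_C/T_C = 0.1207 kJ/K (> 0, since η = 0.231 < η_Carnot = 0.442).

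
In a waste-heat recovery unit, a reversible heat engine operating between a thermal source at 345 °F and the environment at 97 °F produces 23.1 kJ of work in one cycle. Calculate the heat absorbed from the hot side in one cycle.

T_H = 345 °F → (345 − 32) × 5/9 = 173.89 °C = 447.04 K.
T_C = 97 °F → (97 − 32) × 5/9 = 36.11 °C = 309.26 K.
Carnot efficiency: η = 1 − T_C/T_H = 1 − 309.26/447.04 = 0.3082.
Q_H = W/η = 23.1/0.3082 = 75.0 kJ.

Q_H ≈ 75.0 kJ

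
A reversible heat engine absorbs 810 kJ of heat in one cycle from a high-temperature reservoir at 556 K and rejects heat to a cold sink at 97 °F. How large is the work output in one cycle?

T_C = 97 °F → (97 − 32) × 5/9 = 36.11 °C = 309.26 K.
η_rev = 1 − T_C/T_H = 1 − 309.26/556.00 = 0.4438.
W = η·Q_H = 0.4438 × 810 = 359 kJ.

W ≈ 359 kJ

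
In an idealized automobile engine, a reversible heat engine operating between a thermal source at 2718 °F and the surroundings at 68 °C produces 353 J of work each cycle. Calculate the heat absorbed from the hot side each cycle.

T_H = 2718 °F → (2718 − 32) × 5/9 = 1492.22 °C = 1765.37 K.
T_C = 68 °C → 68 + 273.15 = 341.15 K.
Carnot efficiency: η = 1 − T_C/T_H = 1 − 341.15/1765.37 = 0.8068.
Q_H = W/η = 353/0.8068 = 438 J.

Q_H ≈ 438 J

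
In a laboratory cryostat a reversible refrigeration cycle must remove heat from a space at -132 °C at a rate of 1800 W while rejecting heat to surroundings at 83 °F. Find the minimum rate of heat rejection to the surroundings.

Q̇_H ≈ 3840 W

T_H = 83 °F → (83 − 32) × 5/9 = 28.33 °C = 301.48 K.
T_C = -132 °C → -132 + 273.15 = 141.15 K.
For a reversible cycle Q_H/Q_C = T_H/T_C, so Q_H = Q_C·T_H/T_C = 1800 × 301.48/141.15 = 3840 W.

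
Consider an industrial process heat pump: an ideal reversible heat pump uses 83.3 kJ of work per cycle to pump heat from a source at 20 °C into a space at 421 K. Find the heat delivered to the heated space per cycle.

Q_H ≈ 274 kJ

T_C = 20 °C → 20 + 273.15 = 293.15 K.
For a reversible heat pump, COP_HP = T_H/(T_H − T_C) = 421.00/127.85 = 3.2929.
Q_H = COP_HP · W = 3.2929 × 83.3 = 274 kJ.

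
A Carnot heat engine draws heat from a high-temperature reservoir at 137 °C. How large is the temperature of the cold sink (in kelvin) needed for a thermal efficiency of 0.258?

T_C ≈ 304.3 K

T_H = 137 °C → 137 + 273.15 = 410.15 K.
From η = 1 − T_C/T_H, T_C = T_H·(1 − η) = 410.15 × (1 − 0.258) = 304.3 K.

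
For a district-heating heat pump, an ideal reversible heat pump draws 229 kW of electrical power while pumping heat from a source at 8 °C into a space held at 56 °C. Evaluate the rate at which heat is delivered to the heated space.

Q̇_H ≈ 1570 kW

T_H = 56 °C → 56 + 273.15 = 329.15 K.
T_C = 8 °C → 8 + 273.15 = 281.15 K.
COP_HP = T_H/(T_H − T_C) = 329.15/48.00 = 6.8573.
Q_H = COP_HP · W = 6.8573 × 229 = 1570 kW.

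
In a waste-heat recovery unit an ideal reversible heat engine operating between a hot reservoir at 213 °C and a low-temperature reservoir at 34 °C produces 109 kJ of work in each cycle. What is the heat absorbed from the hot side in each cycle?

T_H = 213 °C → 213 + 273.15 = 486.15 K.
T_C = 34 °C → 34 + 273.15 = 307.15 K.
For a reversible engine, η = 1 − T_C/T_H = 1 − 307.15/486.15 = 0.3682.
Q_H = W/η = 109/0.3682 = 296 kJ.

Q_H ≈ 296 kJ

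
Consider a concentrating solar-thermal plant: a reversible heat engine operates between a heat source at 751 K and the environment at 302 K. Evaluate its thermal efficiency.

The Carnot efficiency is η = 1 − T_C/T_H = 1 − 302.00/751.00 = 0.598.

η ≈ 0.598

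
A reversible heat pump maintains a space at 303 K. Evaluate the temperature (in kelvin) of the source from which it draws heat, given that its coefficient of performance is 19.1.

T_C ≈ 287 K

COP_HP = T_H/(T_H − T_C) ⇒ T_C = T_H·(COP_HP − 1)/COP_HP = 303.00 × (19.1 − 1)/19.1 = 287 K.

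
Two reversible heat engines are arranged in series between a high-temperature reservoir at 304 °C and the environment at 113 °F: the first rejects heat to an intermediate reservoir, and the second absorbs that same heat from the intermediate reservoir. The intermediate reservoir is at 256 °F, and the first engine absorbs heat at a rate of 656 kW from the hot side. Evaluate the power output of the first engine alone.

Ẇ₁ ≈ 204 kW

T_H = 304 °C → 304 + 273.15 = 577.15 K.
T_C = 113 °F → (113 − 32) × 5/9 = 45.00 °C = 318.15 K.
T_m = 256 °F → (256 − 32) × 5/9 = 124.44 °C = 397.59 K.
First-stage efficiency η₁ = 1 − T_m/T_H = 1 − 397.59/577.15 = 0.3111.
W₁ = η₁·Q_H = 0.3111 × 656 = 204 kW.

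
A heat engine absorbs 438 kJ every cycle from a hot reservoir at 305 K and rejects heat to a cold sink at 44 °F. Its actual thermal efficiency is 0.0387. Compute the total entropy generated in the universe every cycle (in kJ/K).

T_C = 44 °F → (44 − 32) × 5/9 = 6.67 °C = 279.82 K.
W = η·Q_H = 0.0387 × 438 = 16.95 kJ, so Q_C = Q_H − W = 421.0 kJ.
Entropy balance on the reservoirs: −Q_H/T_H = -1.436 kJ/K, +Q_C/T_C = 1.505 kJ/K.
ΔS_univ = −Q_H/T_H + Q_C/T_C = 0.06867 kJ/K (> 0, since η = 0.0387 < η_Carnot = 0.083).

ΔS_univ ≈ 0.06867 kJ/K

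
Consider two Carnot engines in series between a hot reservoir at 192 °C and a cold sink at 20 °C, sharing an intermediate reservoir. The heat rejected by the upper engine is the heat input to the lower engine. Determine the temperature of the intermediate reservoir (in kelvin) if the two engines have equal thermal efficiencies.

T_H = 192 °C → 192 + 273.15 = 465.15 K.
T_C = 20 °C → 20 + 273.15 = 293.15 K.
Equal efficiencies require 1 − T_m/T_H = 1 − T_C/T_m, i.e. T_m/T_H = T_C/T_m, so T_m = √(T_H·T_C) = √(465.15 × 293.15) = 369 K.

T_m ≈ 369 K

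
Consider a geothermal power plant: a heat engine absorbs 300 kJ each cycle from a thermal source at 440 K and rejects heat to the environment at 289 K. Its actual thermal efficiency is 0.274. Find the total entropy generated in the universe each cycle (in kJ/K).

ΔS_univ ≈ 0.0718 kJ/K

W = η·Q_H = 0.274 × 300 = 82.20 kJ, so Q_C = Q_H − W = 217.8 kJ.
The hot reservoir loses entropy Q_H/T_H = 300/440.00 = 0.6818 kJ/K; the cold reservoir gains Q_C/T_C = 217.8/289.00 = 0.7536 kJ/K.
ΔS_univ = −Q_H/T_H + Q_C/T_C = 0.0718 kJ/K (> 0, since η = 0.274 < η_Carnot = 0.343).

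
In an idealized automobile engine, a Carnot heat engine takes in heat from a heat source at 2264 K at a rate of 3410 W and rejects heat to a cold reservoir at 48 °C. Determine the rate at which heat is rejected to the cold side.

Q̇_C ≈ 484 W

T_C = 48 °C → 48 + 273.15 = 321.15 K.
Since the cycle is reversible, η = 1 − T_C/T_H = 1 − 321.15/2264.00 = 0.8581.
For a reversible cycle Q_C/Q_H = T_C/T_H, so Q_C = 3410 × 321.15/2264.00 = 484 W.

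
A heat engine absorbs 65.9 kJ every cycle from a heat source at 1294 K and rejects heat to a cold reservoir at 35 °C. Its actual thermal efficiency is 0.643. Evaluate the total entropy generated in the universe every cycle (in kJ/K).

T_C = 35 °C → 35 + 273.15 = 308.15 K.
W = η·Q_H = 0.643 × 65.9 = 42.37 kJ, so Q_C = Q_H − W = 23.53 kJ.
Reservoir entropy changes: ΔS_H = −Q_H/T_H = −65.9/1294.00 = -0.05093 kJ/K and ΔS_C = +Q_C/T_C = 23.53/308.15 = 0.07635 kJ/K.
ΔS_univ = −Q_H/T_H + Q_C/T_C = 0.0254 kJ/K (> 0, since η = 0.643 < η_Carnot = 0.762).

ΔS_univ ≈ 0.0254 kJ/K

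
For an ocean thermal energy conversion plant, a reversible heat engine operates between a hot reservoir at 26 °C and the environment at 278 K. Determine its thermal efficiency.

T_H = 26 °C → 26 + 273.15 = 299.15 K.
Since the cycle is reversible, η = 1 − T_C/T_H = 1 − 278.00/299.15 = 0.0707.

η ≈ 0.0707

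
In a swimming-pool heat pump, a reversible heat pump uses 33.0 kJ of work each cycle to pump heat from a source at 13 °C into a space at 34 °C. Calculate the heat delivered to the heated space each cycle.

T_H = 34 °C → 34 + 273.15 = 307.15 K.
T_C = 13 °C → 13 + 273.15 = 286.15 K.
COP_HP = T_H/(T_H − T_C) = 307.15/21.00 = 14.6262.
Q_H = COP_HP · W = 14.6262 × 33.0 = 483 kJ.

Q_H ≈ 483 kJ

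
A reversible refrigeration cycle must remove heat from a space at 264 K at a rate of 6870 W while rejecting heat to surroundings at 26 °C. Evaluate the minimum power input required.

T_H = 26 °C → 26 + 273.15 = 299.15 K.
COP_R = T_C/(T_H − T_C) = 264.00/35.15 = 7.5107.
W = Q_C/COP_R = 6870/7.5107 = 914.7 W.

Ẇ_in ≈ 914.7 W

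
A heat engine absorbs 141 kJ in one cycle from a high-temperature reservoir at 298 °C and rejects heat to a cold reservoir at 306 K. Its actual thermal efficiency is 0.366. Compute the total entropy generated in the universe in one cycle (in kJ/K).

T_H = 298 °C → 298 + 273.15 = 571.15 K.
W = η·Q_H = 0.366 × 141 = 51.61 kJ, so Q_C = Q_H − W = 89.39 kJ.
The hot reservoir loses entropy Q_H/T_H = 141/571.15 = 0.2469 kJ/K; the cold reservoir gains Q_C/T_C = 89.39/306.00 = 0.2921 kJ/K.
ΔS_univ = −Q_H/T_H + Q_C/T_C = 0.04527 kJ/K (> 0, since η = 0.366 < η_Carnot = 0.464).

ΔS_univ ≈ 0.04527 kJ/K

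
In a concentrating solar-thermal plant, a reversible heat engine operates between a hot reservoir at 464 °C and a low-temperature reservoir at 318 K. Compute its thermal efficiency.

T_H = 464 °C → 464 + 273.15 = 737.15 K.
Carnot efficiency: η = 1 − T_C/T_H = 1 − 318.00/737.15 = 0.569.

η ≈ 0.569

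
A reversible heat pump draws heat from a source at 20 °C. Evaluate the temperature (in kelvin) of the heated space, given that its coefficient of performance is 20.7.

T_H ≈ 308 K

T_C = 20 °C → 20 + 273.15 = 293.15 K.
COP_HP = T_H/(T_H − T_C) ⇒ T_H = T_C·COP_HP/(COP_HP − 1) = 293.15 × 20.7/(20.7 − 1) = 308 K.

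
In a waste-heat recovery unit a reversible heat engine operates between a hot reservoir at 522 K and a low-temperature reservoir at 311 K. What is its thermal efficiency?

η ≈ 0.404

η_rev = 1 − T_C/T_H = 1 − 311.00/522.00 = 0.404.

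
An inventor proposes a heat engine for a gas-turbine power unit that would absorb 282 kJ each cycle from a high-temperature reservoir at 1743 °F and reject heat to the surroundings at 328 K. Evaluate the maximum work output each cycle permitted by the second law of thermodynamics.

T_H = 1743 °F → (1743 − 32) × 5/9 = 950.56 °C = 1223.71 K.
The second-law ceiling is the Carnot efficiency, η_max = 1 − T_C/T_H = 1 − 328.00/1223.71 = 0.7320.
W_max = η_max · Q_H = 0.7320 × 282 = 206.4 kJ.

W_max ≈ 206.4 kJ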